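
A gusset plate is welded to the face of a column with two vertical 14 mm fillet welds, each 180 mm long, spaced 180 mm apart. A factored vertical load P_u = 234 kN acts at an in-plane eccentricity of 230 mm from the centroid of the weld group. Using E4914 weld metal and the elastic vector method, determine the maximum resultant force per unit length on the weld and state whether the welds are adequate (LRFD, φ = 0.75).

f_max ≈ 2270 N/mm; NOT adequate

E49XX → F_EXX = 490 MPa.
Total weld length L_w = 360 mm. Treat welds as unit-width lines.
Polar moment about centroid: J = 2[d³/12 + d(b/2)²] = 2[180³/12 + 180×90²] = 3888000 mm³.
Direct shear f_v = P/L_w = 234×10³ / 360 = 650 N/mm (vertical).
Torsion M = P·e = 234×10³ × 230 = 53820000 N·mm.
Critical point at (x, y) = (90, 90) from centroid. f_tx = M·y/J = 1246 N/mm; f_ty = M·x/J = 1246 N/mm.
Resultant f_max = √[f_tx² + (f_v + f_ty)²] = √[1246² + (650 + 1246)²] = 2269 N/mm.
Capacity per unit length: φr_n = 0.75 × 0.6 × 490 × (0.707 × 14) = 2183 N/mm.
2269 > 2183 → NOT adequate.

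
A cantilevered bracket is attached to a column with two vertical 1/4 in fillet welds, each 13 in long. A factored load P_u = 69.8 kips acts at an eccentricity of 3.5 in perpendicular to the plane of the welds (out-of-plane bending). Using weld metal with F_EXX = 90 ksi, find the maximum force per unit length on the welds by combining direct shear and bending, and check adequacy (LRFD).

f_max ≈ 5.1 kip/in; adequate

L_w = 2 × 13 = 26 in; section modulus (unit throat) S = 2 × L²/6 = 56.33 in².
Direct shear f_v = P/L_w = 69.8/26 = 2.685 kip/in.
Moment M = P × e = 69.8 × 3.5 = 244.3 kip·in; bending f_b = M/S = 4.337 kip/in.
f_max = √(f_v² + f_b²) = √(2.685² + 4.337²) = 5.1 kip/in.
φr_n = 0.75 × 0.6 × 90 × (0.707 × 0.25) = 7.158 kip/in → adequate.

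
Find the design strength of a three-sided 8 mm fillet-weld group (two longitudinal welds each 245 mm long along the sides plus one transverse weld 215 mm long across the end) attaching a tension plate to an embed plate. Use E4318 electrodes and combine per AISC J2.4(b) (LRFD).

φR_n ≈ 809 kN

E43XX → F_EXX = 430 MPa.
t_e = 0.707 × 8 = 5.656 mm.
R_nwl = 0.6 × 430 × 5.656 × 490 × 10⁻³ = 715 kN (longitudinal, 2 welds).
R_nwt = 0.6 × 430 × 5.656 × 215 × 10⁻³ = 313.7 kN (transverse, base value).
(i) R_nwl + R_nwt = 1029 kN; (ii) 0.85 R_nwl + 1.5 R_nwt = 1078 kN.
R_n = max = 1078 kN [governs: (ii)]; φR_n = 808.8 kN.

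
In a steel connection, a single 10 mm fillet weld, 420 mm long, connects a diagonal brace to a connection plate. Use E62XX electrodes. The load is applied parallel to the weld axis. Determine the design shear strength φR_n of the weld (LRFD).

φR_n ≈ 828 kN

E62XX → F_EXX = 620 MPa.
Effective throat t_e = 0.707 × 10 = 7.07 mm.
Total length L = 420 mm; A_we = 7.07 × 420 = 2969 mm².
F_nw = 0.6 F_EXX = 0.6 × 620 = 372 MPa.
φR_n = 0.75 × 372 × 2969 × 10⁻³ = 828.5 kN.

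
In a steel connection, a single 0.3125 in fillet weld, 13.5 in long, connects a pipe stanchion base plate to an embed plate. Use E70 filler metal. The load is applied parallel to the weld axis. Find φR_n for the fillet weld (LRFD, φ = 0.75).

φR_n ≈ 94 kips

E70XX → F_EXX = 70 ksi.
Effective throat t_e = 0.707 × 0.3125 = 0.2209 in.
Total length L = 13.5 in; A_we = 0.2209 × 13.5 = 2.983 in².
F_nw = 0.6 F_EXX = 0.6 × 70 = 42 ksi.
φR_n = 0.75 × 42 × 2.983 = 93.95 kips.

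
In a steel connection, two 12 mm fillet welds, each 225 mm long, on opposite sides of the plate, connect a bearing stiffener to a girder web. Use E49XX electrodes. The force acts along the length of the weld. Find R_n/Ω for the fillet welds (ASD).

R_n/Ω ≈ 561 kN

E49XX → F_EXX = 490 MPa.
Effective throat t_e = 0.707 × 12 = 8.484 mm.
Total length L = 450 mm; A_we = 8.484 × 450 = 3818 mm².
F_nw = 0.6 F_EXX = 0.6 × 490 = 294 MPa.
R_n = 294 × 3818 × 10⁻³ = 1122 kN; R_n/Ω = 1122/2.0 = 561.2 kN.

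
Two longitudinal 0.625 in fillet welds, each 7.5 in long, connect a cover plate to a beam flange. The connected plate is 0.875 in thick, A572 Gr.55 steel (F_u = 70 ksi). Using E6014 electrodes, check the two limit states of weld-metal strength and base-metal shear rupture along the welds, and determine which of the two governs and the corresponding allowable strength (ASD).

R_n/Ω ≈ 119 kips (weld metal governs)

E60XX → F_EXX = 60 ksi.
t_e = 0.707 × 0.625 = 0.4419 in; L = 15 in.
Weld metal: R_n/Ω = (1/2.0) × 0.6 × 60 × 0.4419 × 15 = 119.3 kips.
Base metal (shear rupture): R_n/Ω = (1/2.0) × 0.6 × 70 × 0.875 × 15 = 275.6 kips.
Governing: weld metal.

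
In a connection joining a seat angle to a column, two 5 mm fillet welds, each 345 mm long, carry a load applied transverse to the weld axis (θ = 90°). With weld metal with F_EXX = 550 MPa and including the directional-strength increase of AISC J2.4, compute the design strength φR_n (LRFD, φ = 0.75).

φR_n ≈ 906 kN

t_e = 0.707 × 5 = 3.535 mm; A_we = 3.535 × 690 = 2439 mm².
Directional factor: 1.0 + 0.5 sin^1.5(90°) = 1.5.
F_nw = 0.6 × 550 × 1.5 = 495 MPa.
φR_n = 0.75 × 495 × 2439 × 10⁻³ = 905.5 kN.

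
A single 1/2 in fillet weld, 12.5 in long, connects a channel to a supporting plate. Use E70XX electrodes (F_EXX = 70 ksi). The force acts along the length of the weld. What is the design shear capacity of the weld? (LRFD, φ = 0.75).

φR_n ≈ 139 kips

Effective throat t_e = 0.707 × 0.5 = 0.3535 in.
Total length L = 12.5 in; A_we = 0.3535 × 12.5 = 4.419 in².
F_nw = 0.6 F_EXX = 0.6 × 70 = 42 ksi.
φR_n = 0.75 × 42 × 4.419 = 139.2 kips.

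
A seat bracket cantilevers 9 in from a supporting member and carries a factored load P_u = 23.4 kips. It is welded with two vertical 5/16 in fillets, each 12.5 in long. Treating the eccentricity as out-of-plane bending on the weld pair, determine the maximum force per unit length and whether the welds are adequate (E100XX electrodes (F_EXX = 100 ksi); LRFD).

L_w = 2 × 12.5 = 25 in; section modulus (unit throat) S = 2 × L²/6 = 52.08 in².
Direct shear f_v = P/L_w = 23.4/25 = 0.936 kip/in.
Moment M = P × e = 23.4 × 9 = 210.6 kip·in; bending f_b = M/S = 4.044 kip/in.
f_max = √(f_v² + f_b²) = √(0.936² + 4.044²) = 4.15 kip/in.
φr_n = 0.75 × 0.6 × 100 × (0.707 × 0.3125) = 9.942 kip/in → adequate.

f_max ≈ 4.15 kip/in; adequate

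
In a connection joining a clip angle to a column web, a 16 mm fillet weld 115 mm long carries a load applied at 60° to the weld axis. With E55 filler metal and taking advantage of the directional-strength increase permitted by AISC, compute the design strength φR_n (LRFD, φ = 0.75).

φR_n ≈ 452 kN

E55XX → F_EXX = 550 MPa.
t_e = 0.707 × 16 = 11.31 mm; A_we = 11.31 × 115 = 1301 mm².
Directional factor: 1.0 + 0.5 sin^1.5(60°) = 1.403.
F_nw = 0.6 × 550 × 1.403 = 463 MPa.
φR_n = 0.75 × 463 × 1301 × 10⁻³ = 451.7 kN.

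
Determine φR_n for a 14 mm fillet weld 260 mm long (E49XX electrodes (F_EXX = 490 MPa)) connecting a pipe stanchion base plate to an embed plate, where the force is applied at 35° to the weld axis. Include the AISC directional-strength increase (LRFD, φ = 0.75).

φR_n ≈ 691 kN

t_e = 0.707 × 14 = 9.898 mm; A_we = 9.898 × 260 = 2573 mm².
Directional factor: 1.0 + 0.5 sin^1.5(35°) = 1.217.
F_nw = 0.6 × 490 × 1.217 = 357.9 MPa.
φR_n = 0.75 × 357.9 × 2573 × 10⁻³ = 690.7 kN.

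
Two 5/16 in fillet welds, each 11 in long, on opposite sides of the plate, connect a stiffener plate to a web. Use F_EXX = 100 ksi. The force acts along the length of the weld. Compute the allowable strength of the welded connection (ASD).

R_n/Ω ≈ 146 kips

Effective throat t_e = 0.707 × 0.3125 = 0.2209 in.
Total length L = 22 in; A_we = 0.2209 × 22 = 4.861 in².
F_nw = 0.6 F_EXX = 0.6 × 100 = 60 ksi.
R_n = 60 × 4.861 = 291.6 kips; R_n/Ω = 291.6/2.0 = 145.8 kips.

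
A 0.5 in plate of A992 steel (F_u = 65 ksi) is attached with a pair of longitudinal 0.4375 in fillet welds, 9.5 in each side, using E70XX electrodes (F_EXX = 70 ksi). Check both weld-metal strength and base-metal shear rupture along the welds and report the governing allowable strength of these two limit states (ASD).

R_n/Ω ≈ 123 kip (weld metal governs)

t_e = 0.707 × 0.4375 = 0.3093 in; L = 19 in.
Weld metal: R_n/Ω = (1/2.0) × 0.6 × 70 × 0.3093 × 19 = 123.4 kip.
Base metal (shear rupture): R_n/Ω = (1/2.0) × 0.6 × 65 × 0.5 × 19 = 185.2 kip.
Governing: weld metal.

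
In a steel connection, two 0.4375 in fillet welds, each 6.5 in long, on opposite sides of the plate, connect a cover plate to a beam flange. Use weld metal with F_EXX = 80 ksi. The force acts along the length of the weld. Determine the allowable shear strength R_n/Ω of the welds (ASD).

Effective throat t_e = 0.707 × 0.4375 = 0.3093 in.
Total length L = 13 in; A_we = 0.3093 × 13 = 4.021 in².
F_nw = 0.6 F_EXX = 0.6 × 80 = 48 ksi.
R_n = 48 × 4.021 = 193 kip; R_n/Ω = 193/2.0 = 96.51 kip.

R_n/Ω ≈ 96.5 kip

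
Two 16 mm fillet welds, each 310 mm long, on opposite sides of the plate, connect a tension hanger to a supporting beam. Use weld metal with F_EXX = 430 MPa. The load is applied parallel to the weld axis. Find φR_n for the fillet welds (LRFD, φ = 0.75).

Effective throat t_e = 0.707 × 16 = 11.31 mm.
Total length L = 620 mm; A_we = 11.31 × 620 = 7013 mm².
F_nw = 0.6 F_EXX = 0.6 × 430 = 258 MPa.
φR_n = 0.75 × 258 × 7013 × 10⁻³ = 1357 kN.

φR_n ≈ 1360 kN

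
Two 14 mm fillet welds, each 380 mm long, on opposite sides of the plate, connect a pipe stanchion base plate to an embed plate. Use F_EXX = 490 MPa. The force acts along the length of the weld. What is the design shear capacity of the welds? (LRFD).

φR_n ≈ 1660 kN

Effective throat t_e = 0.707 × 14 = 9.898 mm.
Total length L = 760 mm; A_we = 9.898 × 760 = 7522 mm².
F_nw = 0.6 F_EXX = 0.6 × 490 = 294 MPa.
φR_n = 0.75 × 294 × 7522 × 10⁻³ = 1659 kN.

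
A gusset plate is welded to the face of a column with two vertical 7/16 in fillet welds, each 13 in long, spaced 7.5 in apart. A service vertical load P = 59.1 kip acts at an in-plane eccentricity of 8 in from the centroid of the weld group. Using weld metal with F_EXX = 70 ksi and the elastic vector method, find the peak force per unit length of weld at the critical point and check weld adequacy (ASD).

Total weld length L_w = 26 in. Treat welds as unit-width lines.
Polar moment about centroid: J = 2[d³/12 + d(b/2)²] = 2[13³/12 + 13×3.75²] = 731.8 in³.
Direct shear f_v = P/L_w = 59.1 / 26 = 2.273 kip/in (vertical).
Torsion M = P·e = 59.1 × 8 = 472.8 kip·in.
Critical point at (x, y) = (3.75, 6.5) from centroid. f_tx = M·y/J = 4.2 kip/in; f_ty = M·x/J = 2.423 kip/in.
Resultant f_max = √[f_tx² + (f_v + f_ty)²] = √[4.2² + (2.273 + 2.423)²] = 6.3 kip/in.
Capacity per unit length: r_n/Ω = (1/2.0) × 0.6 × 70 × (0.707 × 0.4375) = 6.496 kip/in.
6.3 ≤ 6.496 → adequate.

f_max ≈ 6.3 kip/in; adequate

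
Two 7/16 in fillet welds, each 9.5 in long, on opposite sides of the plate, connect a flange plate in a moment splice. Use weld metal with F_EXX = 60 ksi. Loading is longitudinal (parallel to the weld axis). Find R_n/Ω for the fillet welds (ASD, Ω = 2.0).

R_n/Ω ≈ 106 kip

Effective throat t_e = 0.707 × 0.4375 = 0.3093 in.
Total length L = 19 in; A_we = 0.3093 × 19 = 5.877 in².
F_nw = 0.6 F_EXX = 0.6 × 60 = 36 ksi.
R_n = 36 × 5.877 = 211.6 kip; R_n/Ω = 211.6/2.0 = 105.8 kip.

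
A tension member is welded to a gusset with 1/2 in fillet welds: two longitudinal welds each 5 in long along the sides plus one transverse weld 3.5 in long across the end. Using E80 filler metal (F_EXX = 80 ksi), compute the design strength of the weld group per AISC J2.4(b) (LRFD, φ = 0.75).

φR_n ≈ 175 kip

t_e = 0.707 × 0.5 = 0.3535 in.
R_nwl = 0.6 × 80 × 0.3535 × 10 = 169.7 kip (longitudinal, 2 welds).
R_nwt = 0.6 × 80 × 0.3535 × 3.5 = 59.39 kip (transverse, base value).
(i) R_nwl + R_nwt = 229.1 kip; (ii) 0.85 R_nwl + 1.5 R_nwt = 233.3 kip.
R_n = max = 233.3 kip [governs: (ii)]; φR_n = 175 kip.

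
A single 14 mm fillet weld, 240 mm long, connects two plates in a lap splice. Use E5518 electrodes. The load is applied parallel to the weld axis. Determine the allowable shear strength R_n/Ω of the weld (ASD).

R_n/Ω ≈ 392 kN

E55XX → F_EXX = 550 MPa.
Effective throat t_e = 0.707 × 14 = 9.898 mm.
Total length L = 240 mm; A_we = 9.898 × 240 = 2376 mm².
F_nw = 0.6 F_EXX = 0.6 × 550 = 330 MPa.
R_n = 330 × 2376 × 10⁻³ = 783.9 kN; R_n/Ω = 783.9/2.0 = 392 kN.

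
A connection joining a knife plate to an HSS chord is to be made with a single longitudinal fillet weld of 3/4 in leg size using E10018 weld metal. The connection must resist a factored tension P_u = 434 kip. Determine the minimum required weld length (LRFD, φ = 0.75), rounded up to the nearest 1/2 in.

L = 18.5 in

E100XX → F_EXX = 100 ksi.
Throat t_e = 0.707 × 0.75 = 0.5302 in.
φr_n = 0.75 × 0.6 × 100 × 0.5302 = 23.86 kip/in.
L_req = P_u / φr_n = 434 / 23.86 = 18.19 in total.
Round up → use L = 18.5 in.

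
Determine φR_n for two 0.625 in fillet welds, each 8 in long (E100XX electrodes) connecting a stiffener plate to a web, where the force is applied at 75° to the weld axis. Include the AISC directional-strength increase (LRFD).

E100XX → F_EXX = 100 ksi.
t_e = 0.707 × 0.625 = 0.4419 in; A_we = 0.4419 × 16 = 7.07 in².
Directional factor: 1.0 + 0.5 sin^1.5(75°) = 1.475.
F_nw = 0.6 × 100 × 1.475 = 88.48 ksi.
φR_n = 0.75 × 88.48 × 7.07 = 469.2 kip.

φR_n ≈ 469 kip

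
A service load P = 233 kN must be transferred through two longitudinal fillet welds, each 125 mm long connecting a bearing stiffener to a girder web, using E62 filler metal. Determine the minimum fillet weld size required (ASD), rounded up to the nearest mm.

E62XX → F_EXX = 620 MPa.
Total weld length L = 250 mm.
Required throat t_e = P × Ω / (0.6 F_EXX × L) = 233 × 2.0 / (0.6 × 620 × 250 × 10⁻³) = 5.011 mm.
Required leg w = t_e / 0.707 = 7.087 mm → use 8 mm.

w = 8 mm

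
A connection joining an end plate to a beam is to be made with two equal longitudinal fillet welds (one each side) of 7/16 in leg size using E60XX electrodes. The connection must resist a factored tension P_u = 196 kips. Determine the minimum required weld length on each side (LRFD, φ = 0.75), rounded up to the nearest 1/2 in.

E60XX → F_EXX = 60 ksi.
Throat t_e = 0.707 × 0.4375 = 0.3093 in.
φr_n = 0.75 × 0.6 × 60 × 0.3093 = 8.351 kips/in.
L_req = P_u / φr_n = 196 / 8.351 = 23.47 in total.
Per side: 23.47 / 2 = 11.73 in.
Round up → use L = 12 in on each side.

L = 12 in on each side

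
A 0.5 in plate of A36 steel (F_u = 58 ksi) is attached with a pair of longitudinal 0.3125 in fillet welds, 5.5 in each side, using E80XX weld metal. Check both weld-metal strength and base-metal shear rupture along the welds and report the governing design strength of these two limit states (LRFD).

E80XX → F_EXX = 80 ksi.
t_e = 0.707 × 0.3125 = 0.2209 in; L = 11 in.
Weld metal: φR_n = 0.75 × 0.6 × 80 × 0.2209 × 11 = 87.49 kips.
Base metal (shear rupture): φR_n = 0.75 × 0.6 × 58 × 0.5 × 11 = 143.5 kips.
Governing: weld metal.

φR_n ≈ 87.5 kips (weld metal governs)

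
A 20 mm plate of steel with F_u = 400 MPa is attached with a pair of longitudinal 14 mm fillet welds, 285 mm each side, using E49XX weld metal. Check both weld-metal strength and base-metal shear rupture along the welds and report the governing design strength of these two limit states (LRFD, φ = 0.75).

φR_n ≈ 1240 kN (weld metal governs)

E49XX → F_EXX = 490 MPa.
t_e = 0.707 × 14 = 9.898 mm; L = 570 mm.
Weld metal: φR_n = 0.75 × 0.6 × 490 × 9.898 × 570 × 10⁻³ = 1244 kN.
Base metal (shear rupture): φR_n = 0.75 × 0.6 × 400 × 20 × 570 × 10⁻³ = 2052 kN.
Governing: weld metal.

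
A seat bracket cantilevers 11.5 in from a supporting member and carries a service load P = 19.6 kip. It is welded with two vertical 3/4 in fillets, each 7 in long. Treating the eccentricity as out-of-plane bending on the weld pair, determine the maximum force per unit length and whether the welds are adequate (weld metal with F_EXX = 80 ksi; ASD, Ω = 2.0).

f_max ≈ 13.9 kip/in; NOT adequate

L_w = 2 × 7 = 14 in; section modulus (unit throat) S = 2 × L²/6 = 16.33 in².
Direct shear f_v = P/L_w = 19.6/14 = 1.4 kip/in.
Moment M = P × e = 19.6 × 11.5 = 225.4 kip·in; bending f_b = M/S = 13.8 kip/in.
f_max = √(f_v² + f_b²) = √(1.4² + 13.8²) = 13.87 kip/in.
r_n/Ω = (1/2.0) × 0.6 × 80 × (0.707 × 0.75) = 12.73 kip/in → NOT adequate.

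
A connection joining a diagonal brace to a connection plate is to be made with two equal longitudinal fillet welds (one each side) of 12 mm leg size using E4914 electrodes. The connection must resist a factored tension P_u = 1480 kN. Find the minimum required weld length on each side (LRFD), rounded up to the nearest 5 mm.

L = 400 mm on each side

E49XX → F_EXX = 490 MPa.
Throat t_e = 0.707 × 12 = 8.484 mm.
φr_n = 0.75 × 0.6 × 490 × 8.484 × 10⁻³ = 1.871 kN/mm.
L_req = P_u / φr_n = 1480 / 1.871 = 791.1 mm total.
Per side: 791.1 / 2 = 395.6 mm.
Round up → use L = 400 mm on each side.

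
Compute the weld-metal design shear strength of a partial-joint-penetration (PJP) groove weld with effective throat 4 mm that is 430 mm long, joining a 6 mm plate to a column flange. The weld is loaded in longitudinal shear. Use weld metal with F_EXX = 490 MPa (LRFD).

Effective throat (given) t_e = 4 mm.
A_we = 4 × 430 = 1720 mm².
F_nw = 0.6 F_EXX = 294 MPa.
φR_n = 0.75 × 294 × 1720 × 10⁻³ = 379.3 kN.

φR_n ≈ 379 kN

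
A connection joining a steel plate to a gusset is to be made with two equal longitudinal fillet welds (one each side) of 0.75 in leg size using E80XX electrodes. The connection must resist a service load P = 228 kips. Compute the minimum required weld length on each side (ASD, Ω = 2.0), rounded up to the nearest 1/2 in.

L = 9 in on each side

E80XX → F_EXX = 80 ksi.
Throat t_e = 0.707 × 0.75 = 0.5302 in.
r_n/Ω = (0.6 × 80 × 0.5302) / 2.0 = 12.73 kip/in.
L_req = P / (r_n/Ω) = 228 / 12.73 = 17.92 in total.
Per side: 17.92 / 2 = 8.958 in.
Round up → use L = 9 in on each side.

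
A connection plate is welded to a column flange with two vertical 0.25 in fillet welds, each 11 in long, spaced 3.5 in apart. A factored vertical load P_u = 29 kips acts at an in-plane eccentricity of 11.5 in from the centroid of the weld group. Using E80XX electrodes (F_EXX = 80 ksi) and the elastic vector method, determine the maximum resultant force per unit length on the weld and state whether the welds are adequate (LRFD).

f_max ≈ 7.17 kip/in; NOT adequate

Total weld length L_w = 22 in. Treat welds as unit-width lines.
Polar moment about centroid: J = 2[d³/12 + d(b/2)²] = 2[11³/12 + 11×1.75²] = 289.2 in³.
Direct shear f_v = P/L_w = 29 / 22 = 1.318 kip/in (vertical).
Torsion M = P·e = 29 × 11.5 = 333.5 kip·in.
Critical point at (x, y) = (1.75, 5.5) from centroid. f_tx = M·y/J = 6.342 kip/in; f_ty = M·x/J = 2.018 kip/in.
Resultant f_max = √[f_tx² + (f_v + f_ty)²] = √[6.342² + (1.318 + 2.018)²] = 7.166 kip/in.
Capacity per unit length: φr_n = 0.75 × 0.6 × 80 × (0.707 × 0.25) = 6.363 kip/in.
7.166 > 6.363 → NOT adequate.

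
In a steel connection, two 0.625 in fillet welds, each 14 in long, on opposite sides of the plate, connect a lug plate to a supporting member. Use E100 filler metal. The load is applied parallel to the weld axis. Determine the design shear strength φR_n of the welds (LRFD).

φR_n ≈ 557 kip

E100XX → F_EXX = 100 ksi.
Effective throat t_e = 0.707 × 0.625 = 0.4419 in.
Total length L = 28 in; A_we = 0.4419 × 28 = 12.37 in².
F_nw = 0.6 F_EXX = 0.6 × 100 = 60 ksi.
φR_n = 0.75 × 60 × 12.37 = 556.8 kip.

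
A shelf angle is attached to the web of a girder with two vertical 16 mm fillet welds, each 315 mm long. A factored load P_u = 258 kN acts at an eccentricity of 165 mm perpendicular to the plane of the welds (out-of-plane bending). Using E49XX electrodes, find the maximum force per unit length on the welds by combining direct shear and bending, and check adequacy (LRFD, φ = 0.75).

E49XX → F_EXX = 490 MPa.
L_w = 2 × 315 = 630 mm; section modulus (unit throat) S = 2 × L²/6 = 33080 mm².
Direct shear f_v = P/L_w = 258×10³/630 = 409.5 N/mm.
Moment M = P × e = 258×10³ × 165 = 42570000 N·mm; bending f_b = M/S = 1287 N/mm.
f_max = √(f_v² + f_b²) = √(409.5² + 1287²) = 1351 N/mm.
φr_n = 0.75 × 0.6 × 490 × (0.707 × 16) = 2494 N/mm → adequate.

f_max ≈ 1350 N/mm; adequate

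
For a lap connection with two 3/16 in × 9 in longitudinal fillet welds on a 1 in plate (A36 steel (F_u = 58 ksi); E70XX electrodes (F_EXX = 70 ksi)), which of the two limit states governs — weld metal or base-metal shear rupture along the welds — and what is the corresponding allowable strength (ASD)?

t_e = 0.707 × 0.1875 = 0.1326 in; L = 18 in.
Weld metal: R_n/Ω = (1/2.0) × 0.6 × 70 × 0.1326 × 18 = 50.11 kip.
Base metal (shear rupture): R_n/Ω = (1/2.0) × 0.6 × 58 × 1 × 18 = 313.2 kip.
Governing: weld metal.

R_n/Ω ≈ 50.1 kip (weld metal governs)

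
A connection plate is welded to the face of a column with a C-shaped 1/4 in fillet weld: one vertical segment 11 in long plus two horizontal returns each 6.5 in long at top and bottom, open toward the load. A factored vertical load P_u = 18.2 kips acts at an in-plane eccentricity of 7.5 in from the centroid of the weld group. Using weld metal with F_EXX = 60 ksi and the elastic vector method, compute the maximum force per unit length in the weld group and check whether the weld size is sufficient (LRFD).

f_max ≈ 2.19 kip/in; adequate

Total weld length L_w = 24 in. Treat welds as unit-width lines.
Centroid: x̄ = 2×6.5×3.25 / 24 = 1.76 in from the vertical weld.
Polar moment about centroid: J = I_x + I_y = [11³/12 + 2×6.5×5.5²] + [11×1.76² + 2(6.5³/12 + 6.5×1.49²)] = 612.9 in³.
Direct shear f_v = P/L_w = 18.2 / 24 = 0.7583 kip/in (vertical).
Torsion M = P·e = 18.2 × 7.5 = 136.5 kip·in.
Critical point at (x, y) = (4.74, 5.5) from centroid. f_tx = M·y/J = 1.225 kip/in; f_ty = M·x/J = 1.056 kip/in.
Resultant f_max = √[f_tx² + (f_v + f_ty)²] = √[1.225² + (0.7583 + 1.056)²] = 2.189 kip/in.
Capacity per unit length: φr_n = 0.75 × 0.6 × 60 × (0.707 × 0.25) = 4.772 kip/in.
2.189 ≤ 4.772 → adequate.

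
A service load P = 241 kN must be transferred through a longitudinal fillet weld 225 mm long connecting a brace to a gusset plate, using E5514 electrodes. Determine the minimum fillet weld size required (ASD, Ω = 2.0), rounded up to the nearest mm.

w = 10 mm

E55XX → F_EXX = 550 MPa.
Total weld length L = 225 mm.
Required throat t_e = P × Ω / (0.6 F_EXX × L) = 241 × 2.0 / (0.6 × 550 × 225 × 10⁻³) = 6.492 mm.
Required leg w = t_e / 0.707 = 9.182 mm → use 10 mm.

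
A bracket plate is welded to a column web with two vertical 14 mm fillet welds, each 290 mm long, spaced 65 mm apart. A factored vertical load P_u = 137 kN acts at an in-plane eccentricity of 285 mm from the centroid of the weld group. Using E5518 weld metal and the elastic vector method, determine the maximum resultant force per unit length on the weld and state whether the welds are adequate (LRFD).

E55XX → F_EXX = 550 MPa.
Total weld length L_w = 580 mm. Treat welds as unit-width lines.
Polar moment about centroid: J = 2[d³/12 + d(b/2)²] = 2[290³/12 + 290×32.5²] = 4677000 mm³.
Direct shear f_v = P/L_w = 137×10³ / 580 = 236.2 N/mm (vertical).
Torsion M = P·e = 137×10³ × 285 = 39045000 N·mm.
Critical point at (x, y) = (32.5, 145) from centroid. f_tx = M·y/J = 1210 N/mm; f_ty = M·x/J = 271.3 N/mm.
Resultant f_max = √[f_tx² + (f_v + f_ty)²] = √[1210² + (236.2 + 271.3)²] = 1312 N/mm.
Capacity per unit length: φr_n = 0.75 × 0.6 × 550 × (0.707 × 14) = 2450 N/mm.
1312 ≤ 2450 → adequate.

f_max ≈ 1310 N/mm; adequate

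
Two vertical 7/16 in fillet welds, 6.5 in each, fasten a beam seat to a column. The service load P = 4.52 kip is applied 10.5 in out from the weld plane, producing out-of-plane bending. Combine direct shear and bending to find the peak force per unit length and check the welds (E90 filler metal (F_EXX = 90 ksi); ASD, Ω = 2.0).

f_max ≈ 3.39 kip/in; adequate

L_w = 2 × 6.5 = 13 in; section modulus (unit throat) S = 2 × L²/6 = 14.08 in².
Direct shear f_v = P/L_w = 4.52/13 = 0.3477 kip/in.
Moment M = P × e = 4.52 × 10.5 = 47.46 kip·in; bending f_b = M/S = 3.37 kip/in.
f_max = √(f_v² + f_b²) = √(0.3477² + 3.37²) = 3.388 kip/in.
r_n/Ω = (1/2.0) × 0.6 × 90 × (0.707 × 0.4375) = 8.351 kip/in → adequate.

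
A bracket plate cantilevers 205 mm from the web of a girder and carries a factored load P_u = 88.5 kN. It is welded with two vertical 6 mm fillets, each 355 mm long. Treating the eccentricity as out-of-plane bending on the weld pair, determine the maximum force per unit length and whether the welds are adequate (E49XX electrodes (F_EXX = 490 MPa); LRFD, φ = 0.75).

L_w = 2 × 355 = 710 mm; section modulus (unit throat) S = 2 × L²/6 = 42010 mm².
Direct shear f_v = P/L_w = 88.5×10³/710 = 124.6 N/mm.
Moment M = P × e = 88.5×10³ × 205 = 18142000 N·mm; bending f_b = M/S = 431.9 N/mm.
f_max = √(f_v² + f_b²) = √(124.6² + 431.9²) = 449.5 N/mm.
φr_n = 0.75 × 0.6 × 490 × (0.707 × 6) = 935.4 N/mm → adequate.

f_max ≈ 450 N/mm; adequate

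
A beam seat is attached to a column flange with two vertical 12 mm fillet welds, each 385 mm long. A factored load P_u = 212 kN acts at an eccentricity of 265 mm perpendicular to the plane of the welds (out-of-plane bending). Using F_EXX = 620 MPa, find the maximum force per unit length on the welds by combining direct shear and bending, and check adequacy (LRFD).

f_max ≈ 1170 N/mm; adequate

L_w = 2 × 385 = 770 mm; section modulus (unit throat) S = 2 × L²/6 = 49410 mm².
Direct shear f_v = P/L_w = 212×10³/770 = 275.3 N/mm.
Moment M = P × e = 212×10³ × 265 = 56180000 N·mm; bending f_b = M/S = 1137 N/mm.
f_max = √(f_v² + f_b²) = √(275.3² + 1137²) = 1170 N/mm.
φr_n = 0.75 × 0.6 × 620 × (0.707 × 12) = 2367 N/mm → adequate.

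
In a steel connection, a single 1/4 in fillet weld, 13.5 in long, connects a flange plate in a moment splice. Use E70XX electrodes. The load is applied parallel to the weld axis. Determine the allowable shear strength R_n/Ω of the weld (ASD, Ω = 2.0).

E70XX → F_EXX = 70 ksi.
Effective throat t_e = 0.707 × 0.25 = 0.1767 in.
Total length L = 13.5 in; A_we = 0.1767 × 13.5 = 2.386 in².
F_nw = 0.6 F_EXX = 0.6 × 70 = 42 ksi.
R_n = 42 × 2.386 = 100.2 kips; R_n/Ω = 100.2/2.0 = 50.11 kips.

R_n/Ω ≈ 50.1 kips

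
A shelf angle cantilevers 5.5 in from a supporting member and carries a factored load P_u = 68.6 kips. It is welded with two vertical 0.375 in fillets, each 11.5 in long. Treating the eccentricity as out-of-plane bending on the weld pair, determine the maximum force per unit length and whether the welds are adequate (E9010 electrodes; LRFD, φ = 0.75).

E90XX → F_EXX = 90 ksi.
L_w = 2 × 11.5 = 23 in; section modulus (unit throat) S = 2 × L²/6 = 44.08 in².
Direct shear f_v = P/L_w = 68.6/23 = 2.983 kip/in.
Moment M = P × e = 68.6 × 5.5 = 377.3 kip·in; bending f_b = M/S = 8.559 kip/in.
f_max = √(f_v² + f_b²) = √(2.983² + 8.559²) = 9.064 kip/in.
φr_n = 0.75 × 0.6 × 90 × (0.707 × 0.375) = 10.74 kip/in → adequate.

f_max ≈ 9.06 kip/in; adequate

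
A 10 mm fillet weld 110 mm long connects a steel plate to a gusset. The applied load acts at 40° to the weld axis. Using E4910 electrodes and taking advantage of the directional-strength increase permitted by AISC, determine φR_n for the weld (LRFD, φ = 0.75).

φR_n ≈ 216 kN

E49XX → F_EXX = 490 MPa.
t_e = 0.707 × 10 = 7.07 mm; A_we = 7.07 × 110 = 777.7 mm².
Directional factor: 1.0 + 0.5 sin^1.5(40°) = 1.258.
F_nw = 0.6 × 490 × 1.258 = 369.8 MPa.
φR_n = 0.75 × 369.8 × 777.7 × 10⁻³ = 215.7 kN.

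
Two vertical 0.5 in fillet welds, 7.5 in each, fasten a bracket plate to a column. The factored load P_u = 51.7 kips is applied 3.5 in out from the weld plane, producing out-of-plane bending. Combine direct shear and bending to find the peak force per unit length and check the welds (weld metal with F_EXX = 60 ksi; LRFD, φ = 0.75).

f_max ≈ 10.2 kip/in; NOT adequate

L_w = 2 × 7.5 = 15 in; section modulus (unit throat) S = 2 × L²/6 = 18.75 in².
Direct shear f_v = P/L_w = 51.7/15 = 3.447 kip/in.
Moment M = P × e = 51.7 × 3.5 = 180.95 kip·in; bending f_b = M/S = 9.651 kip/in.
f_max = √(f_v² + f_b²) = √(3.447² + 9.651²) = 10.25 kip/in.
φr_n = 0.75 × 0.6 × 60 × (0.707 × 0.5) = 9.544 kip/in → NOT adequate.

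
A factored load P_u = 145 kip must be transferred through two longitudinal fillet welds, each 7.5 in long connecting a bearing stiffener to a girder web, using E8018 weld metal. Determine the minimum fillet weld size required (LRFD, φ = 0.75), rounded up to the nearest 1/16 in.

w = 7/16 in

E80XX → F_EXX = 80 ksi.
Total weld length L = 15 in.
Required throat t_e = P_u / (φ × 0.6 F_EXX × L) = 145 / (0.75 × 0.6 × 80 × 15) = 0.2685 in.
Required leg w = t_e / 0.707 = 0.3798 in → use 7/16 in.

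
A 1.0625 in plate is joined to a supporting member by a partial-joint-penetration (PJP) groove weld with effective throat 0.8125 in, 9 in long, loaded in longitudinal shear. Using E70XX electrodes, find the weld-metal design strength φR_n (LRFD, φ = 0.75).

E70XX → F_EXX = 70 ksi.
Effective throat (given) t_e = 0.8125 in.
A_we = 0.8125 × 9 = 7.312 in².
F_nw = 0.6 F_EXX = 42 ksi.
φR_n = 0.75 × 42 × 7.312 = 230.3 kip.

φR_n ≈ 230 kip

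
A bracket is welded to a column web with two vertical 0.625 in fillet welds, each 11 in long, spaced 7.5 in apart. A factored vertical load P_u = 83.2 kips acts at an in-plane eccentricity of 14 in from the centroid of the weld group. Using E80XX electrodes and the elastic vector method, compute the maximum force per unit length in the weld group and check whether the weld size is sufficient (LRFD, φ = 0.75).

E80XX → F_EXX = 80 ksi.
Total weld length L_w = 22 in. Treat welds as unit-width lines.
Polar moment about centroid: J = 2[d³/12 + d(b/2)²] = 2[11³/12 + 11×3.75²] = 531.2 in³.
Direct shear f_v = P/L_w = 83.2 / 22 = 3.782 kip/in (vertical).
Torsion M = P·e = 83.2 × 14 = 1164.8 kip·in.
Critical point at (x, y) = (3.75, 5.5) from centroid. f_tx = M·y/J = 12.06 kip/in; f_ty = M·x/J = 8.223 kip/in.
Resultant f_max = √[f_tx² + (f_v + f_ty)²] = √[12.06² + (3.782 + 8.223)²] = 17.02 kip/in.
Capacity per unit length: φr_n = 0.75 × 0.6 × 80 × (0.707 × 0.625) = 15.91 kip/in.
17.02 > 15.91 → NOT adequate.

f_max ≈ 17 kip/in; NOT adequate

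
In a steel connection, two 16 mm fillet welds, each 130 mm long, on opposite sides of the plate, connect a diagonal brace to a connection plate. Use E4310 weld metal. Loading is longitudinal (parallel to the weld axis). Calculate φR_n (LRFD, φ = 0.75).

E43XX → F_EXX = 430 MPa.
Effective throat t_e = 0.707 × 16 = 11.31 mm.
Total length L = 260 mm; A_we = 11.31 × 260 = 2941 mm².
F_nw = 0.6 F_EXX = 0.6 × 430 = 258 MPa.
φR_n = 0.75 × 258 × 2941 × 10⁻³ = 569.1 kN.

φR_n ≈ 569 kN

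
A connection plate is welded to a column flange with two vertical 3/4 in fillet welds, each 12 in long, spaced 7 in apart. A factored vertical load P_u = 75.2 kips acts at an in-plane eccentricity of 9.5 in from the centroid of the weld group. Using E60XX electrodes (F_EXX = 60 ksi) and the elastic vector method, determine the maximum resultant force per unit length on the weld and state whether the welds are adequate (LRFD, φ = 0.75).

Total weld length L_w = 24 in. Treat welds as unit-width lines.
Polar moment about centroid: J = 2[d³/12 + d(b/2)²] = 2[12³/12 + 12×3.5²] = 582 in³.
Direct shear f_v = P/L_w = 75.2 / 24 = 3.133 kip/in (vertical).
Torsion M = P·e = 75.2 × 9.5 = 714.4 kip·in.
Critical point at (x, y) = (3.5, 6) from centroid. f_tx = M·y/J = 7.365 kip/in; f_ty = M·x/J = 4.296 kip/in.
Resultant f_max = √[f_tx² + (f_v + f_ty)²] = √[7.365² + (3.133 + 4.296)²] = 10.46 kip/in.
Capacity per unit length: φr_n = 0.75 × 0.6 × 60 × (0.707 × 0.75) = 14.32 kip/in.
10.46 ≤ 14.32 → adequate.

f_max ≈ 10.5 kip/in; adequate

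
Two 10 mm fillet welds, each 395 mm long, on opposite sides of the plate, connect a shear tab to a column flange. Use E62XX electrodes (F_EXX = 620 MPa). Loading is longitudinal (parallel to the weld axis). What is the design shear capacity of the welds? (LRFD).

φR_n ≈ 1560 kN

Effective throat t_e = 0.707 × 10 = 7.07 mm.
Total length L = 790 mm; A_we = 7.07 × 790 = 5585 mm².
F_nw = 0.6 F_EXX = 0.6 × 620 = 372 MPa.
φR_n = 0.75 × 372 × 5585 × 10⁻³ = 1558 kN.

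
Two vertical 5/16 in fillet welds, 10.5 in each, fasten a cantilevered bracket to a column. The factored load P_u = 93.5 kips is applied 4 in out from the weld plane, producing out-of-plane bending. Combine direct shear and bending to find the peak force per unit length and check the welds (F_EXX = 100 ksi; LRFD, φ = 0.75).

f_max ≈ 11.1 kip/in; NOT adequate

L_w = 2 × 10.5 = 21 in; section modulus (unit throat) S = 2 × L²/6 = 36.75 in².
Direct shear f_v = P/L_w = 93.5/21 = 4.452 kip/in.
Moment M = P × e = 93.5 × 4 = 374 kip·in; bending f_b = M/S = 10.18 kip/in.
f_max = √(f_v² + f_b²) = √(4.452² + 10.18²) = 11.11 kip/in.
φr_n = 0.75 × 0.6 × 100 × (0.707 × 0.3125) = 9.942 kip/in → NOT adequate.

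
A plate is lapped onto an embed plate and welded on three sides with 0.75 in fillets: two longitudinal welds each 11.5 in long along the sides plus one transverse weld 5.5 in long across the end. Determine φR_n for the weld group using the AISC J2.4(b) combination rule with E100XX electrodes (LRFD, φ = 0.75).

E100XX → F_EXX = 100 ksi.
t_e = 0.707 × 0.75 = 0.5302 in.
R_nwl = 0.6 × 100 × 0.5302 × 23 = 731.7 kips (longitudinal, 2 welds).
R_nwt = 0.6 × 100 × 0.5302 × 5.5 = 175 kips (transverse, base value).
(i) R_nwl + R_nwt = 906.7 kips; (ii) 0.85 R_nwl + 1.5 R_nwt = 884.5 kips.
R_n = max = 906.7 kips [governs: (i)]; φR_n = 680 kips.

φR_n ≈ 680 kips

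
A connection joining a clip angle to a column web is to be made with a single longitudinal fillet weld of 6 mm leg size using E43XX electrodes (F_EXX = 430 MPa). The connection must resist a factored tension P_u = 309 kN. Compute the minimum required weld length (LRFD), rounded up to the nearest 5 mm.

Throat t_e = 0.707 × 6 = 4.242 mm.
φr_n = 0.75 × 0.6 × 430 × 4.242 × 10⁻³ = 0.8208 kN/mm.
L_req = P_u / φr_n = 309 / 0.8208 = 376.4 mm total.
Round up → use L = 380 mm.

L = 380 mm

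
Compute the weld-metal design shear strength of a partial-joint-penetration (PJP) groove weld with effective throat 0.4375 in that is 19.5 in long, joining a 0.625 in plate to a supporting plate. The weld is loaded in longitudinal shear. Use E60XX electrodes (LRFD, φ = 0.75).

φR_n ≈ 230 kip

E60XX → F_EXX = 60 ksi.
Effective throat (given) t_e = 0.4375 in.
A_we = 0.4375 × 19.5 = 8.531 in².
F_nw = 0.6 F_EXX = 36 ksi.
φR_n = 0.75 × 36 × 8.531 = 230.3 kip.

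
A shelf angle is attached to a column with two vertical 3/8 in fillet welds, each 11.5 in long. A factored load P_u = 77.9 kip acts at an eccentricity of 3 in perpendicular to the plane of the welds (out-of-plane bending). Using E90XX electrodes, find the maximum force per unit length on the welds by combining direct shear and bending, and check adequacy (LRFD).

E90XX → F_EXX = 90 ksi.
L_w = 2 × 11.5 = 23 in; section modulus (unit throat) S = 2 × L²/6 = 44.08 in².
Direct shear f_v = P/L_w = 77.9/23 = 3.387 kip/in.
Moment M = P × e = 77.9 × 3 = 233.7 kip·in; bending f_b = M/S = 5.301 kip/in.
f_max = √(f_v² + f_b²) = √(3.387² + 5.301²) = 6.291 kip/in.
φr_n = 0.75 × 0.6 × 90 × (0.707 × 0.375) = 10.74 kip/in → adequate.

f_max ≈ 6.29 kip/in; adequate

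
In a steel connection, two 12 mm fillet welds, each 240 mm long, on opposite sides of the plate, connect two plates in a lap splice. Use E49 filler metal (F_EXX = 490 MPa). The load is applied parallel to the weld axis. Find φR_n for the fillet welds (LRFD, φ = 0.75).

φR_n ≈ 898 kN

Effective throat t_e = 0.707 × 12 = 8.484 mm.
Total length L = 480 mm; A_we = 8.484 × 480 = 4072 mm².
F_nw = 0.6 F_EXX = 0.6 × 490 = 294 MPa.
φR_n = 0.75 × 294 × 4072 × 10⁻³ = 897.9 kN.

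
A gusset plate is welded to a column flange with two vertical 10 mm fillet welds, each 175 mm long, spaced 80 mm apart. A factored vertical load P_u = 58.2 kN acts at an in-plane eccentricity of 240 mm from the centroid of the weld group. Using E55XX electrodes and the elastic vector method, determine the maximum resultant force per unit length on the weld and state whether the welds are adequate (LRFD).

E55XX → F_EXX = 550 MPa.
Total weld length L_w = 350 mm. Treat welds as unit-width lines.
Polar moment about centroid: J = 2[d³/12 + d(b/2)²] = 2[175³/12 + 175×40²] = 1453000 mm³.
Direct shear f_v = P/L_w = 58.2×10³ / 350 = 166.3 N/mm (vertical).
Torsion M = P·e = 58.2×10³ × 240 = 13968000 N·mm.
Critical point at (x, y) = (40, 87.5) from centroid. f_tx = M·y/J = 841 N/mm; f_ty = M·x/J = 384.5 N/mm.
Resultant f_max = √[f_tx² + (f_v + f_ty)²] = √[841² + (166.3 + 384.5)²] = 1005 N/mm.
Capacity per unit length: φr_n = 0.75 × 0.6 × 550 × (0.707 × 10) = 1750 N/mm.
1005 ≤ 1750 → adequate.

f_max ≈ 1010 N/mm; adequate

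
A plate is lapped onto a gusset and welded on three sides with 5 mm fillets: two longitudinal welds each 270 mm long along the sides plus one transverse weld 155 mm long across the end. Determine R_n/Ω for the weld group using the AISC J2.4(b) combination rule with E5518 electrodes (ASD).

E55XX → F_EXX = 550 MPa.
t_e = 0.707 × 5 = 3.535 mm.
R_nwl = 0.6 × 550 × 3.535 × 540 × 10⁻³ = 629.9 kN (longitudinal, 2 welds).
R_nwt = 0.6 × 550 × 3.535 × 155 × 10⁻³ = 180.8 kN (transverse, base value).
(i) R_nwl + R_nwt = 810.8 kN; (ii) 0.85 R_nwl + 1.5 R_nwt = 806.7 kN.
R_n = max = 810.8 kN [governs: (i)]; R_n/Ω = 405.4 kN.

R_n/Ω ≈ 405 kN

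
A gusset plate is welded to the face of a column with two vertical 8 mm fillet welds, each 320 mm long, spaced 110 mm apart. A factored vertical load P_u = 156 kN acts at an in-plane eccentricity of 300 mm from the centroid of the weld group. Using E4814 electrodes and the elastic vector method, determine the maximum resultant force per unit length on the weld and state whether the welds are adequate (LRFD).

E48XX → F_EXX = 480 MPa.
Total weld length L_w = 640 mm. Treat welds as unit-width lines.
Polar moment about centroid: J = 2[d³/12 + d(b/2)²] = 2[320³/12 + 320×55²] = 7397000 mm³.
Direct shear f_v = P/L_w = 156×10³ / 640 = 243.8 N/mm (vertical).
Torsion M = P·e = 156×10³ × 300 = 46800000 N·mm.
Critical point at (x, y) = (55, 160) from centroid. f_tx = M·y/J = 1012 N/mm; f_ty = M·x/J = 348 N/mm.
Resultant f_max = √[f_tx² + (f_v + f_ty)²] = √[1012² + (243.8 + 348)²] = 1173 N/mm.
Capacity per unit length: φr_n = 0.75 × 0.6 × 480 × (0.707 × 8) = 1222 N/mm.
1173 ≤ 1222 → adequate.

f_max ≈ 1170 N/mm; adequate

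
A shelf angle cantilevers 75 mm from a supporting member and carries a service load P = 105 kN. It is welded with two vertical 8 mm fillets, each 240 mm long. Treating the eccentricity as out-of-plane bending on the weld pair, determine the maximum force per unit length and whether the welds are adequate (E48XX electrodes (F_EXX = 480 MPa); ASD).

L_w = 2 × 240 = 480 mm; section modulus (unit throat) S = 2 × L²/6 = 19200 mm².
Direct shear f_v = P/L_w = 105×10³/480 = 218.8 N/mm.
Moment M = P × e = 105×10³ × 75 = 7875000 N·mm; bending f_b = M/S = 410.2 N/mm.
f_max = √(f_v² + f_b²) = √(218.8² + 410.2²) = 464.8 N/mm.
r_n/Ω = (1/2.0) × 0.6 × 480 × (0.707 × 8) = 814.5 N/mm → adequate.

f_max ≈ 465 N/mm; adequate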